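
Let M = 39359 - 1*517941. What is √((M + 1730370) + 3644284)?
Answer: 6*√136002 ≈ 2212.7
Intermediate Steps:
M = -478582 (M = 39359 - 517941 = -478582)
√((M + 1730370) + 3644284) = √((-478582 + 1730370) + 3644284) = √(1251788 + 3644284) = √4896072 = 6*√136002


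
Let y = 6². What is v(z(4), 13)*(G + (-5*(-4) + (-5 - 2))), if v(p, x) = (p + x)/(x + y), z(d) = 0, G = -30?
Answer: -221/49 ≈ -4.5102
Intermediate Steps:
y = 36
v(p, x) = (p + x)/(36 + x) (v(p, x) = (p + x)/(x + 36) = (p + x)/(36 + x))
v(z(4), 13)*(G + (-5*(-4) + (-5 - 2))) = ((0 + 13)/(36 + 13))*(-30 + (-5*(-4) + (-5 - 2))) = (13/49)*(-30 + (20 - 7)) = ((1/49)*13)*(-30 + 13) = (13/49)*(-17) = -221/49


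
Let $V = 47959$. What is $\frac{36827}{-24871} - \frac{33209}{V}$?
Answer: $- \frac{370303876}{170398327} \approx -2.1732$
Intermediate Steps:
$\frac{36827}{-24871} - \frac{33209}{V} = \frac{36827}{-24871} - \frac{33209}{47959} = 36827 \left(- \frac{1}{24871}\right) - \frac{33209}{47959} = - \frac{5261}{3553} - \frac{33209}{47959} = - \frac{370303876}{170398327}$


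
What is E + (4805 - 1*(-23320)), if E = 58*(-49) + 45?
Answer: 25328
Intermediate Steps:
E = -2797 (E = -2842 + 45 = -2797)
E + (4805 - 1*(-23320)) = -2797 + (4805 - 1*(-23320)) = -2797 + (4805 + 23320) = -2797 + 28125 = 25328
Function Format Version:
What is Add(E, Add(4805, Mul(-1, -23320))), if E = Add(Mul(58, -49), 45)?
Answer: 25328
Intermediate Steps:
E = -2797 (E = Add(-2842, 45) = -2797)
Add(E, Add(4805, Mul(-1, -23320))) = Add(-2797, Add(4805, Mul(-1, -23320))) = Add(-2797, Add(4805, 23320)) = Add(-2797, 28125) = 25328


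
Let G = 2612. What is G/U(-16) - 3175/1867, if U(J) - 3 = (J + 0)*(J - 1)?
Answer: 4003479/513425 ≈ 7.7976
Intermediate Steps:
U(J) = 3 + J*(-1 + J) (U(J) = 3 + (J + 0)*(J - 1) = 3 + J*(-1 + J))
G/U(-16) - 3175/1867 = 2612/(3 + (-16)**2 - 1*(-16)) - 3175/1867 = 2612/(3 + 256 + 16) - 3175*1/1867 = 2612/275 - 3175/1867 = 4003479/513425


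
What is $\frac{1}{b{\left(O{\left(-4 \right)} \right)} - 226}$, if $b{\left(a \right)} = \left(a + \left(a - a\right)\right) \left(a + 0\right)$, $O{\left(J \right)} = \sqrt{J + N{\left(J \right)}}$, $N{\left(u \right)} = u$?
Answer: $- \frac{1}{234} \approx -0.0042735$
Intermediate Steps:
$O{\left(J \right)} = \sqrt{2} \sqrt{J}$ ($O{\left(J \right)} = \sqrt{J + J} = \sqrt{2 J} = \sqrt{2} \sqrt{J}$)
$b{\left(a \right)} = a^{2}$ ($b{\left(a \right)} = \left(a + 0\right) a = a a = a^{2}$)
$\frac{1}{b{\left(O{\left(-4 \right)} \right)} - 226} = \frac{1}{\left(\sqrt{2} \sqrt{-4}\right)^{2} - 226} = \frac{1}{\left(\sqrt{2} \cdot 2 i\right)^{2} - 226} = \frac{1}{\left(2 i \sqrt{2}\right)^{2} - 226} = \frac{1}{-8 - 226} = \frac{1}{-234} = - \frac{1}{234}$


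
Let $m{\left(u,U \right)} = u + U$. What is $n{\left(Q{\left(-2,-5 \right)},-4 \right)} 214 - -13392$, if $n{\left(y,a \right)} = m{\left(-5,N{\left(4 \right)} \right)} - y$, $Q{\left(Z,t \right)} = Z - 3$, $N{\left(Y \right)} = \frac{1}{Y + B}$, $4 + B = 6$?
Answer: $\frac{40283}{3} \approx 13428.0$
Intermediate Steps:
$B = 2$ ($B = -4 + 6 = 2$)
$N{\left(Y \right)} = \frac{1}{2 + Y}$ ($N{\left(Y \right)} = \frac{1}{Y + 2} = \frac{1}{2 + Y}$)
$m{\left(u,U \right)} = U + u$
$Q{\left(Z,t \right)} = -3 + Z$
$n{\left(y,a \right)} = - \frac{29}{6} - y$ ($n{\left(y,a \right)} = \left(\frac{1}{2 + 4} - 5\right) - y = \left(\frac{1}{6} - 5\right) - y = - \frac{29}{6} - y$)
$n{\left(Q{\left(-2,-5 \right)},-4 \right)} 214 - -13392 = \left(- \frac{29}{6} - \left(-3 - 2\right)\right) 214 - -13392 = \left(- \frac{29}{6} - -5\right) 214 + 13392 = \left(- \frac{29}{6} + 5\right) 214 + 13392 = \frac{1}{6} \cdot 214 + 13392 = \frac{107}{3} + 13392 = \frac{40283}{3}$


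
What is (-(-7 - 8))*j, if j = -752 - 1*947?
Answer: -25485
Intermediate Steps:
j = -1699 (j = -752 - 947 = -1699)
(-(-7 - 8))*j = -(-7 - 8)*(-1699) = -1*(-15)*(-1699) = 15*(-1699) = -25485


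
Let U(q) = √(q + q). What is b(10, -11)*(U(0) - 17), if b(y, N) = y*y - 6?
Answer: -1598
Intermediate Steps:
U(q) = √2*√q (U(q) = √(2*q) = √2*√q)
b(y, N) = -6 + y² (b(y, N) = y² - 6 = -6 + y²)
b(10, -11)*(U(0) - 17) = (-6 + 10²)*(√2*√0 - 17) = (-6 + 100)*(√2*0 - 17) = 94*(0 - 17) = 94*(-17) = -1598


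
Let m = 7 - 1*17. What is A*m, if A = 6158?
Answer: -61580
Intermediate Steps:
m = -10 (m = 7 - 17 = -10)
A*m = 6158*(-10) = -61580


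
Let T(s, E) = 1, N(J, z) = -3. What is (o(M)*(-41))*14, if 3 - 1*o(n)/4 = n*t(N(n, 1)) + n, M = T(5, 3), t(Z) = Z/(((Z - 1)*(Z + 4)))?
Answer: -2870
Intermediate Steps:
t(Z) = Z/((-1 + Z)*(4 + Z)) (t(Z) = Z/(((-1 + Z)*(4 + Z))) = Z*(1/((-1 + Z)*(4 + Z))) = Z/((-1 + Z)*(4 + Z)))
M = 1
o(n) = 12 - 7*n (o(n) = 12 - 4*(n*(-3/(-4 + (-3)² + 3*(-3))) + n) = 12 - 4*(n*(-3/(-4 + 9 - 9)) + n) = 12 - 4*(n*(-3/(-4)) + n) = 12 - 4*(n*(-3*(-¼)) + n) = 12 - 4*(n*(¾) + n) = 12 - 4*(3*n/4 + n) = 12 - 7*n)
(o(M)*(-41))*14 = ((12 - 7*1)*(-41))*14 = ((12 - 7)*(-41))*14 = (5*(-41))*14 = -205*14 = -2870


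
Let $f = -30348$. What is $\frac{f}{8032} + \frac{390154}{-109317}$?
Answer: $- \frac{1612817311}{219508536} \approx -7.3474$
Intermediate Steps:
$\frac{f}{8032} + \frac{390154}{-109317} = - \frac{30348}{8032} + \frac{390154}{-109317} = \left(-30348\right) \frac{1}{8032} + 390154 \left(- \frac{1}{109317}\right) = - \frac{7587}{2008} - \frac{390154}{109317} = - \frac{1612817311}{219508536}$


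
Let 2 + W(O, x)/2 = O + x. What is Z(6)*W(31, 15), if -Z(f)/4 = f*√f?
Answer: -2112*√6 ≈ -5173.3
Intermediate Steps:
W(O, x) = -4 + 2*O + 2*x (W(O, x) = -4 + 2*(O + x) = -4 + (2*O + 2*x) = -4 + 2*O + 2*x)
Z(f) = -4*f^(3/2) (Z(f) = -4*f*√f = -4*f^(3/2))
Z(6)*W(31, 15) = (-24*√6)*(-4 + 2*31 + 2*15) = (-24*√6)*(-4 + 62 + 30) = -24*√6*88 = -2112*√6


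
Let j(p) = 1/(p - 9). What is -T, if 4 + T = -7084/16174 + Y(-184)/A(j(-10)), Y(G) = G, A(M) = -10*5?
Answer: 153246/202175 ≈ 0.75799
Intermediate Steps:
j(p) = 1/(-9 + p)
A(M) = -50
T = -153246/202175 (T = -4 + (-7084/16174 - 184/(-50)) = -4 + (-7084*1/16174 - 184*(-1/50)) = -4 + (-3542/8087 + 92/25) = -4 + 655454/202175 = -153246/202175 ≈ -0.75799)
-T = -1*(-153246/202175) = 153246/202175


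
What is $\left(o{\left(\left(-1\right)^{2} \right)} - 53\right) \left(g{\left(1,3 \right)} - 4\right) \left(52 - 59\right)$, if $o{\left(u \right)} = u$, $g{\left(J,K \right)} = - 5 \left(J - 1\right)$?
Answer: $-1456$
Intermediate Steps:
$g{\left(J,K \right)} = 5 - 5 J$ ($g{\left(J,K \right)} = - 5 \left(-1 + J\right) = 5 - 5 J$)
$\left(o{\left(\left(-1\right)^{2} \right)} - 53\right) \left(g{\left(1,3 \right)} - 4\right) \left(52 - 59\right) = \left(\left(-1\right)^{2} - 53\right) \left(\left(5 - 5\right) - 4\right) \left(52 - 59\right) = \left(1 - 53\right) \left(\left(5 - 5\right) - 4\right) \left(-7\right) = - 52 \left(0 - 4\right) \left(-7\right) = \left(-52\right) \left(-4\right) \left(-7\right) = 208 \left(-7\right) = -1456$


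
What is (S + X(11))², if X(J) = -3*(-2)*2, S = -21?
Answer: 81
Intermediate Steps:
X(J) = 12 (X(J) = 6*2 = 12)
(S + X(11))² = (-21 + 12)² = (-9)² = 81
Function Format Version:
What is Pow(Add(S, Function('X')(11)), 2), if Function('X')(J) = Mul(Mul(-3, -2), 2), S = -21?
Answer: 81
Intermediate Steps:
Function('X')(J) = 12 (Function('X')(J) = Mul(6, 2) = 12)
Pow(Add(S, Function('X')(11)), 2) = Pow(Add(-21, 12), 2) = Pow(-9, 2) = 81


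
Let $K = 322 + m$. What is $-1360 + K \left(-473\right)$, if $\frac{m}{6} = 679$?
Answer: $-2080668$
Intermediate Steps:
$m = 4074$ ($m = 6 \cdot 679 = 4074$)
$K = 4396$ ($K = 322 + 4074 = 4396$)
$-1360 + K \left(-473\right) = -1360 + 4396 \left(-473\right) = -1360 - 2079308 = -2080668$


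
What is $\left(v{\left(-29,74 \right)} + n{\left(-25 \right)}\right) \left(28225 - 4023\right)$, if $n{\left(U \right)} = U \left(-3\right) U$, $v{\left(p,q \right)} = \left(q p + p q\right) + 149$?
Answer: $-145647636$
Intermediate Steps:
$v{\left(p,q \right)} = 149 + 2 p q$ ($v{\left(p,q \right)} = \left(p q + p q\right) + 149 = 2 p q + 149 = 149 + 2 p q$)
$n{\left(U \right)} = - 3 U^{2}$ ($n{\left(U \right)} = - 3 U U = - 3 U^{2}$)
$\left(v{\left(-29,74 \right)} + n{\left(-25 \right)}\right) \left(28225 - 4023\right) = \left(\left(149 + 2 \left(-29\right) 74\right) - 3 \left(-25\right)^{2}\right) \left(28225 - 4023\right) = \left(\left(149 - 4292\right) - 1875\right) \left(28225 - 4023\right) = \left(-4143 - 1875\right) 24202 = \left(-6018\right) 24202 = -145647636$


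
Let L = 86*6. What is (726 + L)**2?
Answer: 1542564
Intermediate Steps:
L = 516
(726 + L)**2 = (726 + 516)**2 = 1242**2 = 1542564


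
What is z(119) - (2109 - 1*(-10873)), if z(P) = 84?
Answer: -12898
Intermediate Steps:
z(119) - (2109 - 1*(-10873)) = 84 - (2109 - 1*(-10873)) = 84 - (2109 + 10873) = 84 - 1*12982 = 84 - 12982 = -12898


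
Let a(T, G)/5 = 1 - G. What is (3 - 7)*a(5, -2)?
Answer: -60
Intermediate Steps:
a(T, G) = 5 - 5*G (a(T, G) = 5*(1 - G) = 5 - 5*G)
(3 - 7)*a(5, -2) = (3 - 7)*(5 - 5*(-2)) = -4*(5 + 10) = -4*15 = -60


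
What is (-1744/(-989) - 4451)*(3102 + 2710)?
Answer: -25574514540/989 ≈ -2.5859e+7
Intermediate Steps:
(-1744/(-989) - 4451)*(3102 + 2710) = (-1744*(-1/989) - 4451)*5812 = (1744/989 - 4451)*5812 = -4400295/989*5812 = -25574514540/989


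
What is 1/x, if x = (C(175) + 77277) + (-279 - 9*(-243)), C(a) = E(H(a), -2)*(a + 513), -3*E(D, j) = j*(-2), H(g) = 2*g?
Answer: 3/234803 ≈ 1.2777e-5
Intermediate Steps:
E(D, j) = 2*j/3 (E(D, j) = -j*(-2)/3 = -(-2)*j/3 = 2*j/3)
C(a) = -684 - 4*a/3 (C(a) = ((⅔)*(-2))*(a + 513) = -4*(513 + a)/3 = -684 - 4*a/3)
x = 234803/3 (x = ((-684 - 4/3*175) + 77277) + (-279 - 9*(-243)) = ((-684 - 700/3) + 77277) + (-279 + 2187) = (-2752/3 + 77277) + 1908 = 229079/3 + 1908 = 234803/3 ≈ 78268.)
1/x = 1/(234803/3) = 3/234803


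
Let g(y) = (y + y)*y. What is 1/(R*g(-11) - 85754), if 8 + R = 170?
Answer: -1/46550 ≈ -2.1482e-5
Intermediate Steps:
R = 162 (R = -8 + 170 = 162)
g(y) = 2*y**2 (g(y) = (2*y)*y = 2*y**2)
1/(R*g(-11) - 85754) = 1/(162*(2*(-11)**2) - 85754) = 1/(162*(2*121) - 85754) = 1/(162*242 - 85754) = 1/(39204 - 85754) = 1/(-46550) = -1/46550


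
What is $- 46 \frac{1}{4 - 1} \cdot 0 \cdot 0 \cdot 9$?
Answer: $0$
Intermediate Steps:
$- 46 \frac{1}{4 - 1} \cdot 0 \cdot 0 \cdot 9 = - 46 \cdot \frac{1}{3} \cdot 0 \cdot 0 \cdot 9 = - 46 \cdot 0 \cdot 0 \cdot 9 = \left(-46\right) 0 \cdot 9 = 0 \cdot 9 = 0$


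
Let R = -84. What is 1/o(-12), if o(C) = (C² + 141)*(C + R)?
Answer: -1/27360 ≈ -3.6550e-5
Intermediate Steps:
o(C) = (-84 + C)*(141 + C²) (o(C) = (C² + 141)*(C - 84) = (141 + C²)*(-84 + C) = (-84 + C)*(141 + C²))
1/o(-12) = 1/(-11844 + (-12)³ - 84*(-12)² + 141*(-12)) = 1/(-11844 - 1728 - 84*144 - 1692) = 1/(-11844 - 1728 - 12096 - 1692) = 1/(-27360) = -1/27360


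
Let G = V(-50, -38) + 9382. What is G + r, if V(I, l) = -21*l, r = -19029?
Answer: -8849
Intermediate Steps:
G = 10180 (G = -21*(-38) + 9382 = 798 + 9382 = 10180)
G + r = 10180 - 19029 = -8849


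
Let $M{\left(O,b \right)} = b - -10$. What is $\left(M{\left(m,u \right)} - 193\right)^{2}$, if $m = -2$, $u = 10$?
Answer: $29929$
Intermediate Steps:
$M{\left(O,b \right)} = 10 + b$ ($M{\left(O,b \right)} = b + 10 = 10 + b$)
$\left(M{\left(m,u \right)} - 193\right)^{2} = \left(\left(10 + 10\right) - 193\right)^{2} = \left(20 - 193\right)^{2} = \left(-173\right)^{2} = 29929$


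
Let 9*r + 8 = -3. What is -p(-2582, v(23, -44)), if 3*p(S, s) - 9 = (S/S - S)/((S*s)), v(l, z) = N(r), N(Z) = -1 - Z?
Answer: -7743/5164 ≈ -1.4994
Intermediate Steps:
r = -11/9 (r = -8/9 + (⅑)*(-3) = -8/9 - ⅓ = -11/9 ≈ -1.2222)
v(l, z) = 2/9 (v(l, z) = -1 - 1*(-11/9) = -1 + 11/9 = 2/9)
p(S, s) = 3 + (1 - S)/(3*S*s) (p(S, s) = 3 + ((S/S - S)/((S*s)))/3 = 3 + ((1 - S)*(1/(S*s)))/3 = 3 + ((1 - S)/(S*s))/3 = 3 + (1 - S)/(3*S*s))
-p(-2582, v(23, -44)) = -(1 - 1*(-2582) + 9*(-2582)*(2/9))/(3*(-2582)*2/9) = -(-1)*9*(1 + 2582 - 5164)/(3*2582*2) = -(-1)*9*(-2581)/(3*2582*2) = -1*7743/5164 = -7743/5164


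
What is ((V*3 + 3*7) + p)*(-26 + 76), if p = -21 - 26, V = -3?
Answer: -1750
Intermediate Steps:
p = -47
((V*3 + 3*7) + p)*(-26 + 76) = ((-3*3 + 3*7) - 47)*(-26 + 76) = ((-9 + 21) - 47)*50 = (12 - 47)*50 = -35*50 = -1750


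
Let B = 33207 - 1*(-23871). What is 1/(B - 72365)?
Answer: -1/15287 ≈ -6.5415e-5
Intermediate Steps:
B = 57078 (B = 33207 + 23871 = 57078)
1/(B - 72365) = 1/(57078 - 72365) = 1/(-15287) = -1/15287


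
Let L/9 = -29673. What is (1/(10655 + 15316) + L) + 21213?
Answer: -6384814523/25971 ≈ -2.4584e+5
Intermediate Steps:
L = -267057 (L = 9*(-29673) = -267057)
(1/(10655 + 15316) + L) + 21213 = (1/(10655 + 15316) - 267057) + 21213 = (1/25971 - 267057) + 21213 = -6935737346/25971 + 21213 = -6384814523/25971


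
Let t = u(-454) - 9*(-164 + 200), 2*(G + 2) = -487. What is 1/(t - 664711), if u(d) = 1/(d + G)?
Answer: -1399/930383967 ≈ -1.5037e-6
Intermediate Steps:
G = -491/2 (G = -2 + (1/2)*(-487) = -2 - 487/2 = -491/2 ≈ -245.50)
u(d) = 1/(-491/2 + d) (u(d) = 1/(d - 491/2) = 1/(-491/2 + d))
t = -453278/1399 (t = 2/(-491 + 2*(-454)) - 9*(-164 + 200) = 2/(-491 - 908) - 9*36 = 2/(-1399) - 1*324 = 2*(-1/1399) - 324 = -2/1399 - 324 = -453278/1399 ≈ -324.00)
1/(t - 664711) = 1/(-453278/1399 - 664711) = 1/(-930383967/1399) = -1399/930383967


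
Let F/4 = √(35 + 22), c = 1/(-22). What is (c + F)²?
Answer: 441409/484 - 4*√57/11 ≈ 909.26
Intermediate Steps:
c = -1/22 ≈ -0.045455
F = 4*√57 (F = 4*√(35 + 22) = 4*√57 ≈ 30.199)
(c + F)² = (-1/22 + 4*√57)²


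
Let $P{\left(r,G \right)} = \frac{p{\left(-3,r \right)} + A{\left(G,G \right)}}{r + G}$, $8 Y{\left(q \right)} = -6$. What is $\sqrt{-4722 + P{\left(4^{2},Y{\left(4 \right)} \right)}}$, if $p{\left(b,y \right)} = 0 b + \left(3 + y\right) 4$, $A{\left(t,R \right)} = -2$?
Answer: $\frac{i \sqrt{17552506}}{61} \approx 68.682 i$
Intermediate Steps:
$Y{\left(q \right)} = - \frac{3}{4}$ ($Y{\left(q \right)} = \frac{1}{8} \left(-6\right) = - \frac{3}{4}$)
$p{\left(b,y \right)} = 12 + 4 y$ ($p{\left(b,y \right)} = 0 + \left(12 + 4 y\right) = 12 + 4 y$)
$P{\left(r,G \right)} = \frac{10 + 4 r}{G + r}$ ($P{\left(r,G \right)} = \frac{\left(12 + 4 r\right) - 2}{r + G} = \frac{10 + 4 r}{G + r}$)
$\sqrt{-4722 + P{\left(4^{2},Y{\left(4 \right)} \right)}} = \sqrt{-4722 + \frac{2 \left(5 + 2 \cdot 4^{2}\right)}{- \frac{3}{4} + 4^{2}}} = \sqrt{-4722 + \frac{2 \left(5 + 2 \cdot 16\right)}{- \frac{3}{4} + 16}} = \sqrt{-4722 + \frac{2 \left(5 + 32\right)}{\frac{61}{4}}} = \sqrt{-4722 + 2 \cdot \frac{4}{61} \cdot 37} = \sqrt{-4722 + \frac{296}{61}} = \sqrt{- \frac{287746}{61}} = \frac{i \sqrt{17552506}}{61}$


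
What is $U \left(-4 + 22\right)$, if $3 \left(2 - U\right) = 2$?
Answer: $24$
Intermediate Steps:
$U = \frac{4}{3}$ ($U = 2 - \frac{2}{3} = \frac{4}{3} \approx 1.3333$)
$U \left(-4 + 22\right) = \frac{4 \left(-4 + 22\right)}{3} = \frac{4}{3} \cdot 18 = 24$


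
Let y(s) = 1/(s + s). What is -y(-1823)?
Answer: 1/3646 ≈ 0.00027427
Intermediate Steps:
y(s) = 1/(2*s)
-y(-1823) = -1/(2*(-1823)) = -(-1)/(2*1823) = -1*(-1/3646) = 1/3646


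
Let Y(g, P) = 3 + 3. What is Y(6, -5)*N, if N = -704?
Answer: -4224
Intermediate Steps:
Y(g, P) = 6
Y(6, -5)*N = 6*(-704) = -4224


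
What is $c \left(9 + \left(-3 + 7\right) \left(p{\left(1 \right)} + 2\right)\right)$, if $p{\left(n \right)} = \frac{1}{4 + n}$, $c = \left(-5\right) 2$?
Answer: $-178$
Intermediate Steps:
$c = -10$
$c \left(9 + \left(-3 + 7\right) \left(p{\left(1 \right)} + 2\right)\right) = - 10 \left(9 + \left(-3 + 7\right) \left(\frac{1}{4 + 1} + 2\right)\right) = - 10 \left(9 + 4 \left(\frac{1}{5} + 2\right)\right) = - 10 \left(9 + 4 \cdot \frac{11}{5}\right) = - 10 \left(9 + \frac{44}{5}\right) = \left(-10\right) \frac{89}{5} = -178$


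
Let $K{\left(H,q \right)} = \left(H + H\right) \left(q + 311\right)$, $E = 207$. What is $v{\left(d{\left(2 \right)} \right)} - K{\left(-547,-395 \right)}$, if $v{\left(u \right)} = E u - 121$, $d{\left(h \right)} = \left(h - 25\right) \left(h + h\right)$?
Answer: $-111061$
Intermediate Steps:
$d{\left(h \right)} = 2 h \left(-25 + h\right)$ ($d{\left(h \right)} = \left(-25 + h\right) 2 h = 2 h \left(-25 + h\right)$)
$v{\left(u \right)} = -121 + 207 u$ ($v{\left(u \right)} = 207 u - 121 = -121 + 207 u$)
$K{\left(H,q \right)} = 2 H \left(311 + q\right)$
$v{\left(d{\left(2 \right)} \right)} - K{\left(-547,-395 \right)} = \left(-121 + 207 \cdot 2 \cdot 2 \left(-25 + 2\right)\right) - 2 \left(-547\right) \left(311 - 395\right) = \left(-121 + 207 \cdot 2 \cdot 2 \left(-23\right)\right) - 2 \left(-547\right) \left(-84\right) = \left(-121 + 207 \left(-92\right)\right) - 91896 = \left(-121 - 19044\right) - 91896 = -19165 - 91896 = -111061$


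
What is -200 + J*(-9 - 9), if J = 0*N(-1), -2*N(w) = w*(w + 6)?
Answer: -200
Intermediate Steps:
N(w) = -w*(6 + w)/2 (N(w) = -w*(w + 6)/2 = -w*(6 + w)/2)
J = 0 (J = 0*(-½*(-1)*(6 - 1)) = 0*(-½*(-1)*5) = 0*(5/2) = 0)
-200 + J*(-9 - 9) = -200 + 0*(-9 - 9) = -200 + 0*(-18) = -200 + 0 = -200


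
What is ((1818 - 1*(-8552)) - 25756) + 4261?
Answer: -11125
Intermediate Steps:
((1818 - 1*(-8552)) - 25756) + 4261 = ((1818 + 8552) - 25756) + 4261 = (10370 - 25756) + 4261 = -15386 + 4261 = -11125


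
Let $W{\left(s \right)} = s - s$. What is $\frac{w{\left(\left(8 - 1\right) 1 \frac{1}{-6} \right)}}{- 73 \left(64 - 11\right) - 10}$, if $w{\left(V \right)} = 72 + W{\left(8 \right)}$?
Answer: $- \frac{8}{431} \approx -0.018561$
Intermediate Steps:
$W{\left(s \right)} = 0$
$w{\left(V \right)} = 72$ ($w{\left(V \right)} = 72 + 0 = 72$)
$\frac{w{\left(\left(8 - 1\right) 1 \frac{1}{-6} \right)}}{- 73 \left(64 - 11\right) - 10} = \frac{72}{- 73 \left(64 - 11\right) - 10} = \frac{72}{\left(-73\right) 53 - 10} = \frac{72}{-3869 - 10} = \frac{72}{-3879} = 72 \left(- \frac{1}{3879}\right) = - \frac{8}{431}$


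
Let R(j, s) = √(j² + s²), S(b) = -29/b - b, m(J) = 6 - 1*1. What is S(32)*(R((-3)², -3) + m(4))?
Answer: -5265/32 - 3159*√10/32 ≈ -476.71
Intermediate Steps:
m(J) = 5 (m(J) = 6 - 1 = 5)
S(b) = -b - 29/b
S(32)*(R((-3)², -3) + m(4)) = (-1*32 - 29/32)*(√(((-3)²)² + (-3)²) + 5) = (-32 - 29*1/32)*(√(9² + 9) + 5) = (-32 - 29/32)*(√(81 + 9) + 5) = -1053*(√90 + 5)/32 = -1053*(3*√10 + 5)/32 = -1053*(5 + 3*√10)/32 = -5265/32 - 3159*√10/32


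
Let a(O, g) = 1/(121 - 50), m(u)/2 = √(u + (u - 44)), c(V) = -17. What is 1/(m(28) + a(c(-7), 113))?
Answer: -71/241967 + 20164*√3/241967 ≈ 0.14404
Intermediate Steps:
m(u) = 2*√(-44 + 2*u) (m(u) = 2*√(u + (u - 44)) = 2*√(u + (-44 + u)) = 2*√(-44 + 2*u))
a(O, g) = 1/71
1/(m(28) + a(c(-7), 113)) = 1/(2*√(-44 + 2*28) + 1/71) = 1/(2*√(-44 + 56) + 1/71) = 1/(2*√12 + 1/71) = 1/(2*(2*√3) + 1/71) = 1/(4*√3 + 1/71) = 1/(1/71 + 4*√3)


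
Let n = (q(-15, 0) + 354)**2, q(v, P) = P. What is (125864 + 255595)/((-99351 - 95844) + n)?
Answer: -127153/23293 ≈ -5.4588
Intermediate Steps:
n = 125316 (n = (0 + 354)**2 = 354**2 = 125316)
(125864 + 255595)/((-99351 - 95844) + n) = (125864 + 255595)/((-99351 - 95844) + 125316) = 381459/(-195195 + 125316) = 381459/(-69879) = 381459*(-1/69879) = -127153/23293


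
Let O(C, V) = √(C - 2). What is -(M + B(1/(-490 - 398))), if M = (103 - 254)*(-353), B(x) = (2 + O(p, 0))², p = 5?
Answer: -53310 - 4*√3 ≈ -53317.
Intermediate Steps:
O(C, V) = √(-2 + C)
B(x) = (2 + √3)² (B(x) = (2 + √(-2 + 5))² = (2 + √3)²)
M = 53303 (M = -151*(-353) = 53303)
-(M + B(1/(-490 - 398))) = -(53303 + (2 + √3)²) = -53303 - (2 + √3)²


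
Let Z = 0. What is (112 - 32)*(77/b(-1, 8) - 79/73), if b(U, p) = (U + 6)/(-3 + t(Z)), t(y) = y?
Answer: -276128/73 ≈ -3782.6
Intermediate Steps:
b(U, p) = -2 - U/3 (b(U, p) = (U + 6)/(-3 + 0) = (6 + U)/(-3) = (6 + U)*(-1/3) = -2 - U/3)
(112 - 32)*(77/b(-1, 8) - 79/73) = (112 - 32)*(77/(-2 - 1/3*(-1)) - 79/73) = 80*(77/(-2 + 1/3) - 79*1/73) = 80*(77/(-5/3) - 79/73) = 80*(77*(-3/5) - 79/73) = 80*(-231/5 - 79/73) = 80*(-17258/365) = -276128/73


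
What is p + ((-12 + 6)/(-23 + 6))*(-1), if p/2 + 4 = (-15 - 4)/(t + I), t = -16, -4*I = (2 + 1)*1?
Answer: -6930/1139 ≈ -6.0843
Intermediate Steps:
I = -3/4 (I = -(2 + 1)/4 = -3/4 ≈ -0.75000)
p = -384/67 (p = -8 + 2*((-15 - 4)/(-16 - 3/4)) = -8 + 2*(-19/(-67/4)) = -8 + 2*(-19*(-4/67)) = -8 + 2*(76/67) = -8 + 152/67 = -384/67 ≈ -5.7313)
p + ((-12 + 6)/(-23 + 6))*(-1) = -384/67 + ((-12 + 6)/(-23 + 6))*(-1) = -384/67 - 6/(-17)*(-1) = -384/67 - 6*(-1/17)*(-1) = -384/67 + (6/17)*(-1) = -384/67 - 6/17 = -6930/1139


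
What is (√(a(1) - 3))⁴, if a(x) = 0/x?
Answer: 9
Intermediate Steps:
a(x) = 0
(√(a(1) - 3))⁴ = (√(0 - 3))⁴ = (√(-3))⁴ = (I*√3)⁴ = 9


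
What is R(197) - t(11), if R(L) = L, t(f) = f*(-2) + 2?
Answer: 217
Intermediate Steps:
t(f) = 2 - 2*f (t(f) = -2*f + 2 = 2 - 2*f)
R(197) - t(11) = 197 - (2 - 2*11) = 197 - (2 - 22) = 197 - 1*(-20) = 197 + 20 = 217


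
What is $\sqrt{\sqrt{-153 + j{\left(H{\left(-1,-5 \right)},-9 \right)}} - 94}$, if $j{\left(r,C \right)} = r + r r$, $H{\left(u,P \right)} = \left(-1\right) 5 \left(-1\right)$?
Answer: $\sqrt{-94 + i \sqrt{123}} \approx 0.57096 + 9.7122 i$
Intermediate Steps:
$H{\left(u,P \right)} = 5$ ($H{\left(u,P \right)} = \left(-5\right) \left(-1\right) = 5$)
$j{\left(r,C \right)} = r + r^{2}$
$\sqrt{\sqrt{-153 + j{\left(H{\left(-1,-5 \right)},-9 \right)}} - 94} = \sqrt{\sqrt{-153 + 5 \left(1 + 5\right)} - 94} = \sqrt{\sqrt{-153 + 5 \cdot 6} - 94} = \sqrt{\sqrt{-153 + 30} - 94} = \sqrt{\sqrt{-123} - 94} = \sqrt{i \sqrt{123} - 94} = \sqrt{-94 + i \sqrt{123}}$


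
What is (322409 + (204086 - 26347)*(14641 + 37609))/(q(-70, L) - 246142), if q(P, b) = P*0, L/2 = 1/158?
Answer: -9287185159/246142 ≈ -37731.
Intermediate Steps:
L = 1/79 (L = 2/158 = 2*(1/158) = 1/79 ≈ 0.012658)
q(P, b) = 0
(322409 + (204086 - 26347)*(14641 + 37609))/(q(-70, L) - 246142) = (322409 + (204086 - 26347)*(14641 + 37609))/(0 - 246142) = (322409 + 177739*52250)/(-246142) = (322409 + 9286862750)*(-1/246142) = 9287185159*(-1/246142) = -9287185159/246142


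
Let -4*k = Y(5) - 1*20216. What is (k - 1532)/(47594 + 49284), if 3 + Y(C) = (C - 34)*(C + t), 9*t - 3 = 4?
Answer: 128327/3487608 ≈ 0.036795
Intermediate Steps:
t = 7/9 (t = ⅓ + (⅑)*4 = ⅓ + 4/9 = 7/9 ≈ 0.77778)
Y(C) = -3 + (-34 + C)*(7/9 + C) (Y(C) = -3 + (C - 34)*(C + 7/9) = -3 + (-34 + C)*(7/9 + C))
k = 183479/36 (k = -((-265/9 + 5² - 299/9*5) - 1*20216)/4 = -((-265/9 + 25 - 1495/9) - 20216)/4 = -(-1535/9 - 20216)/4 = -¼*(-183479/9) = 183479/36 ≈ 5096.6)
(k - 1532)/(47594 + 49284) = (183479/36 - 1532)/(47594 + 49284) = (128327/36)/96878 = (128327/36)*(1/96878) = 128327/3487608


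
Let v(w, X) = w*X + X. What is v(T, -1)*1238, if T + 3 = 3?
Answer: -1238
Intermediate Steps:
T = 0 (T = -3 + 3 = 0)
v(w, X) = X + X*w (v(w, X) = X*w + X = X + X*w)
v(T, -1)*1238 = -(1 + 0)*1238 = -1*1*1238 = -1*1238 = -1238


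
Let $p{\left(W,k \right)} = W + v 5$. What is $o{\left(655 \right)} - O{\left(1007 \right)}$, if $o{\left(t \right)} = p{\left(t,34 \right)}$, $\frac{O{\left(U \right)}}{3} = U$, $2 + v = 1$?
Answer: $-2371$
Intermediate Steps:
$v = -1$ ($v = -2 + 1 = -1$)
$O{\left(U \right)} = 3 U$
$p{\left(W,k \right)} = -5 + W$ ($p{\left(W,k \right)} = W - 5 = -5 + W$)
$o{\left(t \right)} = -5 + t$
$o{\left(655 \right)} - O{\left(1007 \right)} = \left(-5 + 655\right) - 3 \cdot 1007 = 650 - 3021 = -2371$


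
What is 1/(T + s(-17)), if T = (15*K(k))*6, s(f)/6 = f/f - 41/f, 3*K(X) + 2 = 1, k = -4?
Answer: -17/162 ≈ -0.10494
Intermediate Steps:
K(X) = -⅓ (K(X) = -⅔ + (⅓)*1 = -⅔ + ⅓ = -⅓)
s(f) = 6 - 246/f (s(f) = 6*(f/f - 41/f) = 6*(1 - 41/f) = 6 - 246/f)
T = -30 (T = (15*(-⅓))*6 = -5*6 = -30)
1/(T + s(-17)) = 1/(-30 + (6 - 246/(-17))) = 1/(-30 + (6 - 246*(-1/17))) = 1/(-30 + (6 + 246/17)) = 1/(-30 + 348/17) = 1/(-162/17) = -17/162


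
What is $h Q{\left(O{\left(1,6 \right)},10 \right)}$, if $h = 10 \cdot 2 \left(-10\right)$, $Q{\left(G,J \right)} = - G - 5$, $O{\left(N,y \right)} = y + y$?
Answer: $3400$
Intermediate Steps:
$O{\left(N,y \right)} = 2 y$
$Q{\left(G,J \right)} = -5 - G$
$h = -200$ ($h = 20 \left(-10\right) = -200$)
$h Q{\left(O{\left(1,6 \right)},10 \right)} = - 200 \left(-5 - 2 \cdot 6\right) = - 200 \left(-5 - 12\right) = \left(-200\right) \left(-17\right) = 3400$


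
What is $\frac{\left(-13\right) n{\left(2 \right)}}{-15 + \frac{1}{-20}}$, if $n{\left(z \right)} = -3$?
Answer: $- \frac{780}{301} \approx -2.5914$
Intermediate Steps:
$\frac{\left(-13\right) n{\left(2 \right)}}{-15 + \frac{1}{-20}} = \frac{\left(-13\right) \left(-3\right)}{-15 + \frac{1}{-20}} = \frac{39}{-15 - \frac{1}{20}} = \frac{39}{- \frac{301}{20}} = 39 \left(- \frac{20}{301}\right) = - \frac{780}{301}$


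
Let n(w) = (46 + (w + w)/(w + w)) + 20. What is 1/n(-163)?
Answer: 1/67 ≈ 0.014925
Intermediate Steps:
n(w) = 67 (n(w) = (46 + (2*w)/((2*w))) + 20 = (46 + (2*w)*(1/(2*w))) + 20 = (46 + 1) + 20 = 47 + 20 = 67)
1/n(-163) = 1/67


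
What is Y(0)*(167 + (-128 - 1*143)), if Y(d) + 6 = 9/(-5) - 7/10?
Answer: 884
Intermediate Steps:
Y(d) = -17/2 (Y(d) = -6 + (9/(-5) - 7/10) = -6 + (9*(-⅕) - 7*⅒) = -6 + (-9/5 - 7/10) = -6 - 5/2 = -17/2)
Y(0)*(167 + (-128 - 1*143)) = -17*(167 + (-128 - 1*143))/2 = -17*(167 + (-128 - 143))/2 = -17*(167 - 271)/2 = -17/2*(-104) = 884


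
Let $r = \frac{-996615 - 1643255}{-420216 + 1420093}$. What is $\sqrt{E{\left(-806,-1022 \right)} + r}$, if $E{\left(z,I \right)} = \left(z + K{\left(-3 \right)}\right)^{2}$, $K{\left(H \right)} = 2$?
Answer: $\frac{\sqrt{646254351898331674}}{999877} \approx 804.0$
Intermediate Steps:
$r = - \frac{2639870}{999877} \approx -2.6402$
$E{\left(z,I \right)} = \left(2 + z\right)^{2}$ ($E{\left(z,I \right)} = \left(z + 2\right)^{2} = \left(2 + z\right)^{2}$)
$\sqrt{E{\left(-806,-1022 \right)} + r} = \sqrt{\left(2 - 806\right)^{2} - \frac{2639870}{999877}} = \sqrt{\left(-804\right)^{2} - \frac{2639870}{999877}} = \sqrt{646416 - \frac{2639870}{999877}} = \sqrt{\frac{646333850962}{999877}} = \frac{\sqrt{646254351898331674}}{999877}$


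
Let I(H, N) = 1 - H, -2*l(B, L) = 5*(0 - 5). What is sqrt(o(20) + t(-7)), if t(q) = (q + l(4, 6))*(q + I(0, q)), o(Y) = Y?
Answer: I*sqrt(13) ≈ 3.6056*I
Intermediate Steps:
l(B, L) = 25/2 (l(B, L) = -5*(0 - 5)/2 = -5*(-5)/2 = -1/2*(-25) = 25/2)
t(q) = (1 + q)*(25/2 + q) (t(q) = (q + 25/2)*(q + (1 - 1*0)) = (25/2 + q)*(q + (1 + 0)) = (25/2 + q)*(q + 1) = (25/2 + q)*(1 + q) = (1 + q)*(25/2 + q))
sqrt(o(20) + t(-7)) = sqrt(20 + (25/2 + (-7)**2 + (27/2)*(-7))) = sqrt(20 + (25/2 + 49 - 189/2)) = sqrt(20 - 33) = sqrt(-13) = I*sqrt(13)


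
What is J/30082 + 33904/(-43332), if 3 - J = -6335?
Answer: -93157739/162939153 ≈ -0.57173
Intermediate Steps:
J = 6338 (J = 3 - 1*(-6335) = 3 + 6335 = 6338)
J/30082 + 33904/(-43332) = 6338/30082 + 33904/(-43332) = 6338*(1/30082) + 33904*(-1/43332) = 3169/15041 - 8476/10833 = -93157739/162939153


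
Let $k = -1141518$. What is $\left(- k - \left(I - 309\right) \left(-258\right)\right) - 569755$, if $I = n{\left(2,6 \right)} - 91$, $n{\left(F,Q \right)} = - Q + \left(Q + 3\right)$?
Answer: $469337$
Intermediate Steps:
$n{\left(F,Q \right)} = 3$ ($n{\left(F,Q \right)} = - Q + \left(3 + Q\right) = 3$)
$I = -88$ ($I = 3 - 91 = -88$)
$\left(- k - \left(I - 309\right) \left(-258\right)\right) - 569755 = \left(\left(-1\right) \left(-1141518\right) - \left(-88 - 309\right) \left(-258\right)\right) - 569755 = \left(1141518 - \left(-397\right) \left(-258\right)\right) - 569755 = \left(1141518 - 102426\right) - 569755 = 1039092 - 569755 = 469337$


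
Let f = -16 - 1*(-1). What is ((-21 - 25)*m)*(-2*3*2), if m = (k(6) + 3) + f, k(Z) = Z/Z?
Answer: -6072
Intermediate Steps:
f = -15 (f = -16 + 1 = -15)
k(Z) = 1
m = -11 (m = (1 + 3) - 15 = 4 - 15 = -11)
((-21 - 25)*m)*(-2*3*2) = ((-21 - 25)*(-11))*(-2*3*2) = (-46*(-11))*(-6*2) = 506*(-12) = -6072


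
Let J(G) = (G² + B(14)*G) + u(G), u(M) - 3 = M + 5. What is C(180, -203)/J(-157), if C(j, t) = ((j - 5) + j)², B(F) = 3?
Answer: 126025/24029 ≈ 5.2447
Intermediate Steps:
u(M) = 8 + M (u(M) = 3 + (M + 5) = 3 + (5 + M) = 8 + M)
J(G) = 8 + G² + 4*G (J(G) = (G² + 3*G) + (8 + G) = 8 + G² + 4*G)
C(j, t) = (-5 + 2*j)² (C(j, t) = ((-5 + j) + j)² = (-5 + 2*j)²)
C(180, -203)/J(-157) = (-5 + 2*180)²/(8 + (-157)² + 4*(-157)) = (-5 + 360)²/(8 + 24649 - 628) = 355²/24029 = 126025*(1/24029) = 126025/24029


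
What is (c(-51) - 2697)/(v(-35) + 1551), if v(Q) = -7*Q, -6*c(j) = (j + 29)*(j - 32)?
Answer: -2251/1347 ≈ -1.6711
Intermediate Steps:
c(j) = -(-32 + j)*(29 + j)/6 (c(j) = -(j + 29)*(j - 32)/6 = -(29 + j)*(-32 + j)/6 = -(-32 + j)*(29 + j)/6)
(c(-51) - 2697)/(v(-35) + 1551) = ((464/3 + (½)*(-51) - ⅙*(-51)²) - 2697)/(-7*(-35) + 1551) = ((464/3 - 51/2 - ⅙*2601) - 2697)/(245 + 1551) = ((464/3 - 51/2 - 867/2) - 2697)/1796 = (-913/3 - 2697)*(1/1796) = -9004/3*1/1796 = -2251/1347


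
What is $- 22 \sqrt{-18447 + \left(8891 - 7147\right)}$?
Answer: $- 22 i \sqrt{16703} \approx - 2843.3 i$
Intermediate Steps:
$- 22 \sqrt{-18447 + \left(8891 - 7147\right)} = - 22 \sqrt{-18447 + 1744} = - 22 \sqrt{-16703} = - 22 i \sqrt{16703}$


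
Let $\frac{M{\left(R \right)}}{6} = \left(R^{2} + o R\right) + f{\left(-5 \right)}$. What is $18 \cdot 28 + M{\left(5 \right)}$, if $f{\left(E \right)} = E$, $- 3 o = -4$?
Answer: $664$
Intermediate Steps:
$o = \frac{4}{3}$ ($o = \left(- \frac{1}{3}\right) \left(-4\right) = \frac{4}{3} \approx 1.3333$)
$M{\left(R \right)} = -30 + 6 R^{2} + 8 R$ ($M{\left(R \right)} = 6 \left(\left(R^{2} + \frac{4 R}{3}\right) - 5\right) = 6 \left(-5 + R^{2} + \frac{4 R}{3}\right) = -30 + 6 R^{2} + 8 R$)
$18 \cdot 28 + M{\left(5 \right)} = 18 \cdot 28 + \left(-30 + 6 \cdot 5^{2} + 8 \cdot 5\right) = 504 + \left(-30 + 6 \cdot 25 + 40\right) = 504 + \left(-30 + 150 + 40\right) = 504 + 160 = 664$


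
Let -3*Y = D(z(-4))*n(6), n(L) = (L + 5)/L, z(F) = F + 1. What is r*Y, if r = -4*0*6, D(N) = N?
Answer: 0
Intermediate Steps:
z(F) = 1 + F
n(L) = (5 + L)/L
Y = 11/6 (Y = -(1 - 4)*(5 + 6)/6/3 = -(-1)*(⅙)*11 = -(-1)*11/6 = -⅓*(-11/2) = 11/6 ≈ 1.8333)
r = 0 (r = 0*6 = 0)
r*Y = 0*(11/6) = 0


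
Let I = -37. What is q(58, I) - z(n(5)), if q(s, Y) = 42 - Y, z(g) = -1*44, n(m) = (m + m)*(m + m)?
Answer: 123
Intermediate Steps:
n(m) = 4*m² (n(m) = (2*m)*(2*m) = 4*m²)
z(g) = -44
q(58, I) - z(n(5)) = (42 - 1*(-37)) - 1*(-44) = (42 + 37) + 44 = 79 + 44 = 123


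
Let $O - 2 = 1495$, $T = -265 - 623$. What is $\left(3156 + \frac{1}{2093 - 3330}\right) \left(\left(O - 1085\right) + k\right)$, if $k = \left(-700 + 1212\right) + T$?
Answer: $\frac{140542956}{1237} \approx 1.1362 \cdot 10^{5}$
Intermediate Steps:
$T = -888$
$k = -376$ ($k = \left(-700 + 1212\right) - 888 = 512 - 888 = -376$)
$O = 1497$ ($O = 2 + 1495 = 1497$)
$\left(3156 + \frac{1}{2093 - 3330}\right) \left(\left(O - 1085\right) + k\right) = \left(3156 + \frac{1}{2093 - 3330}\right) \left(\left(1497 - 1085\right) - 376\right) = \left(3156 + \frac{1}{-1237}\right) \left(\left(1497 - 1085\right) - 376\right) = \left(3156 - \frac{1}{1237}\right) \left(412 - 376\right) = \frac{3903971}{1237} \cdot 36 = \frac{140542956}{1237}$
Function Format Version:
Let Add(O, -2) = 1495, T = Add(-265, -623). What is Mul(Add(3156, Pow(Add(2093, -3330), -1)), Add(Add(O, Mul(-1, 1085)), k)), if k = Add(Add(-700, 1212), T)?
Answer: Rational(140542956, 1237) ≈ 1.1362e+5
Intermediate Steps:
T = -888
k = -376 (k = Add(Add(-700, 1212), -888) = Add(512, -888) = -376)
O = 1497 (O = Add(2, 1495) = 1497)
Mul(Add(3156, Pow(Add(2093, -3330), -1)), Add(Add(O, Mul(-1, 1085)), k)) = Mul(Add(3156, Pow(Add(2093, -3330), -1)), Add(Add(1497, Mul(-1, 1085)), -376)) = Mul(Add(3156, Pow(-1237, -1)), Add(Add(1497, -1085), -376)) = Mul(Add(3156, Rational(-1, 1237)), Add(412, -376)) = Mul(Rational(3903971, 1237), 36) = Rational(140542956, 1237)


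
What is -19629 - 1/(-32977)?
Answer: -647305532/32977 ≈ -19629.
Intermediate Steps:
-19629 - 1/(-32977) = -19629 - 1*(-1/32977) = -19629 + 1/32977 = -647305532/32977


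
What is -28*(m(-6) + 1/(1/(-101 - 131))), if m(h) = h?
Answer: 6664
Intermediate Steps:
-28*(m(-6) + 1/(1/(-101 - 131))) = -28*(-6 + 1/(1/(-101 - 131))) = -28*(-6 + 1/(1/(-232))) = -28*(-6 + 1/(-1/232)) = -28*(-6 - 232) = -28*(-238) = 6664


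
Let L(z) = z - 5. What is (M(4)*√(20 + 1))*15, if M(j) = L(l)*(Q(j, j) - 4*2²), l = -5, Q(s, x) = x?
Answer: 1800*√21 ≈ 8248.6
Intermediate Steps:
L(z) = -5 + z
M(j) = 160 - 10*j (M(j) = (-5 - 5)*(j - 4*2²) = -10*(j - 4*4) = -10*(j - 16) = -10*(-16 + j) = 160 - 10*j)
(M(4)*√(20 + 1))*15 = ((160 - 10*4)*√(20 + 1))*15 = ((160 - 40)*√21)*15 = (120*√21)*15 = 1800*√21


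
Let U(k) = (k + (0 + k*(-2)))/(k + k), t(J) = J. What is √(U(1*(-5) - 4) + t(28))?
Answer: √110/2 ≈ 5.2440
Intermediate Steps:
U(k) = -½ (U(k) = (k + (0 - 2*k))/((2*k)) = (k - 2*k)*(1/(2*k)) = (-k)*(1/(2*k)) = -½)
√(U(1*(-5) - 4) + t(28)) = √(-½ + 28) = √(55/2) = √110/2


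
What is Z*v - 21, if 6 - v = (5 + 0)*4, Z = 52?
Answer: -749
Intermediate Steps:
v = -14 (v = 6 - (5 + 0)*4 = 6 - 5*4 = 6 - 1*20 = 6 - 20 = -14)
Z*v - 21 = 52*(-14) - 21 = -728 - 21 = -749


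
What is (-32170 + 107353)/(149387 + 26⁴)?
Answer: 25061/202121 ≈ 0.12399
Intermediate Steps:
(-32170 + 107353)/(149387 + 26⁴) = 75183/(149387 + 456976) = 75183/606363 = 75183*(1/606363) = 25061/202121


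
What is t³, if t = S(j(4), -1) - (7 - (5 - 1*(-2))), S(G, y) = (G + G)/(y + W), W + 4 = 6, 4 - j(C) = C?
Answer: 0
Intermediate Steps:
j(C) = 4 - C
W = 2 (W = -4 + 6 = 2)
S(G, y) = 2*G/(2 + y) (S(G, y) = (G + G)/(y + 2) = (2*G)/(2 + y) = 2*G/(2 + y))
t = 0 (t = 2*(4 - 1*4)/(2 - 1) - (7 - (5 - 1*(-2))) = 2*(4 - 4)/1 - (7 - (5 + 2)) = 2*0*1 - (7 - 1*7) = 0 - (7 - 7) = 0 - 1*0 = 0 + 0 = 0)
t³ = 0³ = 0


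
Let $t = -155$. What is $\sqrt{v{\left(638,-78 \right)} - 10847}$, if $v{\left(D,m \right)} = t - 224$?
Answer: $i \sqrt{11226} \approx 105.95 i$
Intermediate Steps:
$v{\left(D,m \right)} = -379$ ($v{\left(D,m \right)} = -155 - 224 = -379$)
$\sqrt{v{\left(638,-78 \right)} - 10847} = \sqrt{-379 - 10847} = \sqrt{-11226} = i \sqrt{11226}$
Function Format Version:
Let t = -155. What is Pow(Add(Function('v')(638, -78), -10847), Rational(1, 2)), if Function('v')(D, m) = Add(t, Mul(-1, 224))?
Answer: Mul(I, Pow(11226, Rational(1, 2))) ≈ Mul(105.95, I)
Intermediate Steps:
Function('v')(D, m) = -379 (Function('v')(D, m) = Add(-155, Mul(-1, 224)) = Add(-155, -224) = -379)
Pow(Add(Function('v')(638, -78), -10847), Rational(1, 2)) = Pow(Add(-379, -10847), Rational(1, 2)) = Pow(-11226, Rational(1, 2)) = Mul(I, Pow(11226, Rational(1, 2)))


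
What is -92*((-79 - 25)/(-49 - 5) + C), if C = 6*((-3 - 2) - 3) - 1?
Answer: 116932/27 ≈ 4330.8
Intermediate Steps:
C = -49 (C = 6*(-5 - 3) - 1 = 6*(-8) - 1 = -48 - 1 = -49)
-92*((-79 - 25)/(-49 - 5) + C) = -92*((-79 - 25)/(-49 - 5) - 49) = -92*(-104/(-54) - 49) = -92*(-104*(-1/54) - 49) = -92*(52/27 - 49) = -92*(-1271/27) = 116932/27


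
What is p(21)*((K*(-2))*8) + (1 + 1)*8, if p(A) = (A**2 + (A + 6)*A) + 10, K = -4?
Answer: 65168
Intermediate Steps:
p(A) = 10 + A**2 + A*(6 + A) (p(A) = (A**2 + (6 + A)*A) + 10 = (A**2 + A*(6 + A)) + 10 = 10 + A**2 + A*(6 + A))
p(21)*((K*(-2))*8) + (1 + 1)*8 = (10 + 2*21**2 + 6*21)*(-4*(-2)*8) + (1 + 1)*8 = (10 + 2*441 + 126)*(8*8) + 2*8 = (10 + 882 + 126)*64 + 16 = 1018*64 + 16 = 65152 + 16 = 65168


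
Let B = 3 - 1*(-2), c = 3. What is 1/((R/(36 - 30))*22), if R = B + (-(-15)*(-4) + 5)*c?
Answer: -3/1760 ≈ -0.0017045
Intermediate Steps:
B = 5 (B = 3 + 2 = 5)
R = -160 (R = 5 + (-(-15)*(-4) + 5)*3 = 5 + (-3*20 + 5)*3 = 5 + (-60 + 5)*3 = 5 - 55*3 = 5 - 165 = -160)
1/((R/(36 - 30))*22) = 1/((-160/(36 - 30))*22) = 1/((-160/6)*22) = 1/(((⅙)*(-160))*22) = 1/(-80/3*22) = 1/(-1760/3) = -3/1760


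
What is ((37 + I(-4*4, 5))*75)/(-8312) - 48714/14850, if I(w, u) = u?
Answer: -37640689/10286100 ≈ -3.6594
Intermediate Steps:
((37 + I(-4*4, 5))*75)/(-8312) - 48714/14850 = ((37 + 5)*75)/(-8312) - 48714/14850 = (42*75)*(-1/8312) - 48714*1/14850 = 3150*(-1/8312) - 8119/2475 = -1575/4156 - 8119/2475 = -37640689/10286100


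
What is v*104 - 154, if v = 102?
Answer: 10454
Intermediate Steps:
v*104 - 154 = 102*104 - 154 = 10608 - 154 = 10454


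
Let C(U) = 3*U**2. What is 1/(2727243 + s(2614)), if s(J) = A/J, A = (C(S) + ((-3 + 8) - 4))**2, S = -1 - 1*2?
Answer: 1307/3564506993 ≈ 3.6667e-7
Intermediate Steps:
S = -3 (S = -1 - 2 = -3)
A = 784 (A = (3*(-3)**2 + ((-3 + 8) - 4))**2 = (3*9 + (5 - 4))**2 = (27 + 1)**2 = 28**2 = 784)
s(J) = 784/J
1/(2727243 + s(2614)) = 1/(2727243 + 784/2614) = 1/(2727243 + 784*(1/2614)) = 1/(2727243 + 392/1307) = 1/(3564506993/1307) = 1307/3564506993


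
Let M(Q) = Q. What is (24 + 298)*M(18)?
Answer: 5796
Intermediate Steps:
(24 + 298)*M(18) = (24 + 298)*18 = 322*18 = 5796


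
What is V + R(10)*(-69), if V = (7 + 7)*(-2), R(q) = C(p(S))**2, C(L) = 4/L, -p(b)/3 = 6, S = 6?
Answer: -848/27 ≈ -31.407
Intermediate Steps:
p(b) = -18 (p(b) = -3*6 = -18)
R(q) = 4/81 (R(q) = (4/(-18))**2 = (4*(-1/18))**2 = (-2/9)**2 = 4/81)
V = -28 (V = 14*(-2) = -28)
V + R(10)*(-69) = -28 + (4/81)*(-69) = -28 - 92/27 = -848/27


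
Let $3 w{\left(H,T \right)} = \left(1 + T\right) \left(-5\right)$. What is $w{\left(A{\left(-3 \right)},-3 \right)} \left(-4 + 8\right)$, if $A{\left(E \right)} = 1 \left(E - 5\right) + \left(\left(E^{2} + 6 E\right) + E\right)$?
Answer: $\frac{40}{3} \approx 13.333$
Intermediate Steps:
$A{\left(E \right)} = -5 + E^{2} + 8 E$ ($A{\left(E \right)} = 1 \left(-5 + E\right) + \left(E^{2} + 7 E\right) = \left(-5 + E\right) + \left(E^{2} + 7 E\right) = -5 + E^{2} + 8 E$)
$w{\left(H,T \right)} = - \frac{5}{3} - \frac{5 T}{3}$ ($w{\left(H,T \right)} = \frac{\left(1 + T\right) \left(-5\right)}{3} = \frac{-5 - 5 T}{3} = - \frac{5}{3} - \frac{5 T}{3}$)
$w{\left(A{\left(-3 \right)},-3 \right)} \left(-4 + 8\right) = \left(- \frac{5}{3} - -5\right) \left(-4 + 8\right) = \left(- \frac{5}{3} + 5\right) 4 = \frac{10}{3} \cdot 4 = \frac{40}{3}$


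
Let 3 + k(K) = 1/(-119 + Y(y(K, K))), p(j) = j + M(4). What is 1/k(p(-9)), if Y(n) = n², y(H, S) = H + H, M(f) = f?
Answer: -19/58 ≈ -0.32759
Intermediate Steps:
y(H, S) = 2*H
p(j) = 4 + j (p(j) = j + 4 = 4 + j)
k(K) = -3 + 1/(-119 + 4*K²) (k(K) = -3 + 1/(-119 + (2*K)²) = -3 + 1/(-119 + 4*K²))
1/k(p(-9)) = 1/(2*(179 - 6*(4 - 9)²)/(-119 + 4*(4 - 9)²)) = 1/(2*(179 - 6*(-5)²)/(-119 + 4*(-5)²)) = 1/(2*(179 - 6*25)/(-119 + 4*25)) = 1/(2*(179 - 150)/(-119 + 100)) = 1/(2*29/(-19)) = 1/(2*(-1/19)*29) = 1/(-58/19) = -19/58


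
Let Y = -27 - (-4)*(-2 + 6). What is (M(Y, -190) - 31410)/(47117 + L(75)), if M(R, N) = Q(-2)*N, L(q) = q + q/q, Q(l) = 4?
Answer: -32170/47193 ≈ -0.68167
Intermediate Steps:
L(q) = 1 + q (L(q) = q + 1 = 1 + q)
Y = -11 (Y = -27 - (-4)*4 = -27 - 1*(-16) = -27 + 16 = -11)
M(R, N) = 4*N
(M(Y, -190) - 31410)/(47117 + L(75)) = (4*(-190) - 31410)/(47117 + (1 + 75)) = (-760 - 31410)/(47117 + 76) = -32170/47193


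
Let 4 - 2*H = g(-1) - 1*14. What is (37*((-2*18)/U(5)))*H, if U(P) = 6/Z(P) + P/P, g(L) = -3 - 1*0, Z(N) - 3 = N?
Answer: -7992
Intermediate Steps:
Z(N) = 3 + N
g(L) = -3 (g(L) = -3 + 0 = -3)
U(P) = 1 + 6/(3 + P) (U(P) = 6/(3 + P) + P/P = 6/(3 + P) + 1 = 1 + 6/(3 + P))
H = 21/2 (H = 2 - (-3 - 1*14)/2 = 2 - (-3 - 14)/2 = 2 - ½*(-17) = 2 + 17/2 = 21/2 ≈ 10.500)
(37*((-2*18)/U(5)))*H = (37*((-2*18)/(((9 + 5)/(3 + 5)))))*(21/2) = (37*(-36/(14/8)))*(21/2) = (37*(-36/((⅛)*14)))*(21/2) = (37*(-36/7/4))*(21/2) = (37*(-36*4/7))*(21/2) = (37*(-144/7))*(21/2) = -5328/7*21/2 = -7992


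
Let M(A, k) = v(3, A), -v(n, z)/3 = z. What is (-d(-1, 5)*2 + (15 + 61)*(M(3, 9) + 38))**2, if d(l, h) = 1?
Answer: 4848804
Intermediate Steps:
v(n, z) = -3*z
M(A, k) = -3*A
(-d(-1, 5)*2 + (15 + 61)*(M(3, 9) + 38))**2 = (-1*1*2 + (15 + 61)*(-3*3 + 38))**2 = (-1*2 + 76*(-9 + 38))**2 = (-2 + 76*29)**2 = (-2 + 2204)**2 = 2202**2 = 4848804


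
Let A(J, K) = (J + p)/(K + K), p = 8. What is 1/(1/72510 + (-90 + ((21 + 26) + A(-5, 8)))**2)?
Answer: 9281280/17011752503 ≈ 0.00054558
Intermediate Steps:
A(J, K) = (8 + J)/(2*K) (A(J, K) = (J + 8)/(K + K) = (8 + J)/((2*K)) = (8 + J)*(1/(2*K)) = (8 + J)/(2*K))
1/(1/72510 + (-90 + ((21 + 26) + A(-5, 8)))**2) = 1/(1/72510 + (-90 + ((21 + 26) + (1/2)*(8 - 5)/8))**2) = 1/(1/72510 + (-90 + (47 + (1/2)*(1/8)*3))**2) = 1/(1/72510 + (-90 + (47 + 3/16))**2) = 1/(1/72510 + (-90 + 755/16)**2) = 1/(1/72510 + (-685/16)**2) = 1/(1/72510 + 469225/256) = 1/(17011752503/9281280) = 9281280/17011752503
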